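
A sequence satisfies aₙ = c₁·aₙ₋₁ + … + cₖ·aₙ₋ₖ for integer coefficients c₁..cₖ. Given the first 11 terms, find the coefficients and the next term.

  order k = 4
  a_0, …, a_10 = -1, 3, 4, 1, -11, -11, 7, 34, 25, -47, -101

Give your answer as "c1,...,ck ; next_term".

-1,-1,-3,-3 ; -29

  a_4 = -1·1 + -1·4 + -3·3 + -3·-1 = -11
  a_5 = -1·-11 + -1·1 + -3·4 + -3·3 = -11
  a_6 = -1·-11 + -1·-11 + -3·1 + -3·4 = 7
  a_7 = -1·7 + -1·-11 + -3·-11 + -3·1 = 34
  a_8 = -1·34 + -1·7 + -3·-11 + -3·-11 = 25
  a_9 = -1·25 + -1·34 + -3·7 + -3·-11 = -47
  a_10 = -1·-47 + -1·25 + -3·34 + -3·7 = -101
  a_11 = -1·-101 + -1·-47 + -3·25 + -3·34 = -29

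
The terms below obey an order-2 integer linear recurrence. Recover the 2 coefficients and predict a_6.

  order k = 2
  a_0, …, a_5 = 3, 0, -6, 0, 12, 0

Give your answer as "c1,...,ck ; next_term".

  a_2 = 0·0 + -2·3 = -6
  a_3 = 0·-6 + -2·0 = 0
  a_4 = 0·0 + -2·-6 = 12
  a_5 = 0·12 + -2·0 = 0
  a_6 = 0·0 + -2·12 = -24

0,-2 ; -24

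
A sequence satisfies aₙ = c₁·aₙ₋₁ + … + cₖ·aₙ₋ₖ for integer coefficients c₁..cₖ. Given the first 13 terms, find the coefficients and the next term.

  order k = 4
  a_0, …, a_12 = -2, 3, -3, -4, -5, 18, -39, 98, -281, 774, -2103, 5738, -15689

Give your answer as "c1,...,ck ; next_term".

  a_4 = -2·-4 + 1·-3 + -2·3 + 2·-2 = -5
  a_5 = -2·-5 + 1·-4 + -2·-3 + 2·3 = 18
  a_6 = -2·18 + 1·-5 + -2·-4 + 2·-3 = -39
  a_7 = -2·-39 + 1·18 + -2·-5 + 2·-4 = 98
  a_8 = -2·98 + 1·-39 + -2·18 + 2·-5 = -281
  a_9 = -2·-281 + 1·98 + -2·-39 + 2·18 = 774
  a_10 = -2·774 + 1·-281 + -2·98 + 2·-39 = -2103
  a_11 = -2·-2103 + 1·774 + -2·-281 + 2·98 = 5738
  a_12 = -2·5738 + 1·-2103 + -2·774 + 2·-281 = -15689
  a_13 = -2·-15689 + 1·5738 + -2·-2103 + 2·774 = 42870

-2,1,-2,2 ; 42870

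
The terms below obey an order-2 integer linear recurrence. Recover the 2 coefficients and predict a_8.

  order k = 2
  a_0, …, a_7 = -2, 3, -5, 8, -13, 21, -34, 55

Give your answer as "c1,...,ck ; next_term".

  a_2 = -1·3 + 1·-2 = -5
  a_3 = -1·-5 + 1·3 = 8
  a_4 = -1·8 + 1·-5 = -13
  a_5 = -1·-13 + 1·8 = 21
  a_6 = -1·21 + 1·-13 = -34
  a_7 = -1·-34 + 1·21 = 55
  a_8 = -1·55 + 1·-34 = -89

-1,1 ; -89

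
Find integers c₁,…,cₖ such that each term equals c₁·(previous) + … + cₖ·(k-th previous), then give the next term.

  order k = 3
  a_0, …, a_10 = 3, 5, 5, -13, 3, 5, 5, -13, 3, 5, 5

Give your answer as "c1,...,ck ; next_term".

  a_3 = -1·5 + -1·5 + -1·3 = -13
  a_4 = -1·-13 + -1·5 + -1·5 = 3
  a_5 = -1·3 + -1·-13 + -1·5 = 5
  a_6 = -1·5 + -1·3 + -1·-13 = 5
  a_7 = -1·5 + -1·5 + -1·3 = -13
  a_8 = -1·-13 + -1·5 + -1·5 = 3
  a_9 = -1·3 + -1·-13 + -1·5 = 5
  a_10 = -1·5 + -1·3 + -1·-13 = 5
  a_11 = -1·5 + -1·5 + -1·3 = -13

-1,-1,-1 ; -13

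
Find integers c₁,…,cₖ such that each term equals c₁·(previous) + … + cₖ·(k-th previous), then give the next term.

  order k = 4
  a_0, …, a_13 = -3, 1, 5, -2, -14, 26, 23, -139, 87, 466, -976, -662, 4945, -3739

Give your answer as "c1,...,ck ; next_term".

  a_4 = -1·-2 + -4·5 + 1·1 + -1·-3 = -14
  a_5 = -1·-14 + -4·-2 + 1·5 + -1·1 = 26
  a_6 = -1·26 + -4·-14 + 1·-2 + -1·5 = 23
  a_7 = -1·23 + -4·26 + 1·-14 + -1·-2 = -139
  a_8 = -1·-139 + -4·23 + 1·26 + -1·-14 = 87
  a_9 = -1·87 + -4·-139 + 1·23 + -1·26 = 466
  a_10 = -1·466 + -4·87 + 1·-139 + -1·23 = -976
  a_11 = -1·-976 + -4·466 + 1·87 + -1·-139 = -662
  a_12 = -1·-662 + -4·-976 + 1·466 + -1·87 = 4945
  a_13 = -1·4945 + -4·-662 + 1·-976 + -1·466 = -3739
  a_14 = -1·-3739 + -4·4945 + 1·-662 + -1·-976 = -15727

-1,-4,1,-1 ; -15727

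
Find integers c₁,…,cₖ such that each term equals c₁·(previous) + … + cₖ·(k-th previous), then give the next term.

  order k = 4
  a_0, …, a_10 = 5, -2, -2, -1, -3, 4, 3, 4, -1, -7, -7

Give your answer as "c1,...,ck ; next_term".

0,0,-1,-1 ; -3

  a_4 = 0·-1 + 0·-2 + -1·-2 + -1·5 = -3
  a_5 = 0·-3 + 0·-1 + -1·-2 + -1·-2 = 4
  a_6 = 0·4 + 0·-3 + -1·-1 + -1·-2 = 3
  a_7 = 0·3 + 0·4 + -1·-3 + -1·-1 = 4
  a_8 = 0·4 + 0·3 + -1·4 + -1·-3 = -1
  a_9 = 0·-1 + 0·4 + -1·3 + -1·4 = -7
  a_10 = 0·-7 + 0·-1 + -1·4 + -1·3 = -7
  a_11 = 0·-7 + 0·-7 + -1·-1 + -1·4 = -3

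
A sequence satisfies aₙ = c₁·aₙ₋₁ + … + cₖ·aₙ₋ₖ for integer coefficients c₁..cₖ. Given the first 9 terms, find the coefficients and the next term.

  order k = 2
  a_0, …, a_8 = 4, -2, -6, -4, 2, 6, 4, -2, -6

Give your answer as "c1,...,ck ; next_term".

1,-1 ; -4

  a_2 = 1·-2 + -1·4 = -6
  a_3 = 1·-6 + -1·-2 = -4
  a_4 = 1·-4 + -1·-6 = 2
  a_5 = 1·2 + -1·-4 = 6
  a_6 = 1·6 + -1·2 = 4
  a_7 = 1·4 + -1·6 = -2
  a_8 = 1·-2 + -1·4 = -6
  a_9 = 1·-6 + -1·-2 = -4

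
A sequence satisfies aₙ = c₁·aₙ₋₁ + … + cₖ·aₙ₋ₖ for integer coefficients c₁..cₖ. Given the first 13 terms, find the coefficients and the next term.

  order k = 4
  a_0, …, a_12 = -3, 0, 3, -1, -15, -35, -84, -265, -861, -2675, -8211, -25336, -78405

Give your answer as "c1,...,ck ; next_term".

  a_4 = 3·-1 + -1·3 + 3·0 + 3·-3 = -15
  a_5 = 3·-15 + -1·-1 + 3·3 + 3·0 = -35
  a_6 = 3·-35 + -1·-15 + 3·-1 + 3·3 = -84
  a_7 = 3·-84 + -1·-35 + 3·-15 + 3·-1 = -265
  a_8 = 3·-265 + -1·-84 + 3·-35 + 3·-15 = -861
  a_9 = 3·-861 + -1·-265 + 3·-84 + 3·-35 = -2675
  a_10 = 3·-2675 + -1·-861 + 3·-265 + 3·-84 = -8211
  a_11 = 3·-8211 + -1·-2675 + 3·-861 + 3·-265 = -25336
  a_12 = 3·-25336 + -1·-8211 + 3·-2675 + 3·-861 = -78405
  a_13 = 3·-78405 + -1·-25336 + 3·-8211 + 3·-2675 = -242537

3,-1,3,3 ; -242537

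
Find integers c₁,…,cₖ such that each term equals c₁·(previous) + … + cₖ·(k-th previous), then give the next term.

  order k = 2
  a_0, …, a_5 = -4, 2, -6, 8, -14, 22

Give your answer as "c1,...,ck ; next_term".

  a_2 = -1·2 + 1·-4 = -6
  a_3 = -1·-6 + 1·2 = 8
  a_4 = -1·8 + 1·-6 = -14
  a_5 = -1·-14 + 1·8 = 22
  a_6 = -1·22 + 1·-14 = -36

-1,1 ; -36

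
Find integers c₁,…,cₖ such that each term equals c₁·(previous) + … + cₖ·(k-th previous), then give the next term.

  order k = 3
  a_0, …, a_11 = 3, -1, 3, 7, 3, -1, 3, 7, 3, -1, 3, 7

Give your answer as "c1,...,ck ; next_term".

1,-1,1 ; 3

  a_3 = 1·3 + -1·-1 + 1·3 = 7
  a_4 = 1·7 + -1·3 + 1·-1 = 3
  a_5 = 1·3 + -1·7 + 1·3 = -1
  a_6 = 1·-1 + -1·3 + 1·7 = 3
  a_7 = 1·3 + -1·-1 + 1·3 = 7
  a_8 = 1·7 + -1·3 + 1·-1 = 3
  a_9 = 1·3 + -1·7 + 1·3 = -1
  a_10 = 1·-1 + -1·3 + 1·7 = 3
  a_11 = 1·3 + -1·-1 + 1·3 = 7
  a_12 = 1·7 + -1·3 + 1·-1 = 3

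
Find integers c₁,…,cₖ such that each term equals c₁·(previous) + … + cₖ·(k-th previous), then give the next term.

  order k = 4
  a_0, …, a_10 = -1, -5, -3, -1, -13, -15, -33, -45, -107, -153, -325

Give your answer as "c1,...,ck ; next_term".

  a_4 = 0·-1 + 2·-3 + 1·-5 + 2·-1 = -13
  a_5 = 0·-13 + 2·-1 + 1·-3 + 2·-5 = -15
  a_6 = 0·-15 + 2·-13 + 1·-1 + 2·-3 = -33
  a_7 = 0·-33 + 2·-15 + 1·-13 + 2·-1 = -45
  a_8 = 0·-45 + 2·-33 + 1·-15 + 2·-13 = -107
  a_9 = 0·-107 + 2·-45 + 1·-33 + 2·-15 = -153
  a_10 = 0·-153 + 2·-107 + 1·-45 + 2·-33 = -325
  a_11 = 0·-325 + 2·-153 + 1·-107 + 2·-45 = -503

0,2,1,2 ; -503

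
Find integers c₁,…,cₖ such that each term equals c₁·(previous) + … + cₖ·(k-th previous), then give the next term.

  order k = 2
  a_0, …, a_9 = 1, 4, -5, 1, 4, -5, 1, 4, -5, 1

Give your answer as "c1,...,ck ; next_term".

-1,-1 ; 4

  a_2 = -1·4 + -1·1 = -5
  a_3 = -1·-5 + -1·4 = 1
  a_4 = -1·1 + -1·-5 = 4
  a_5 = -1·4 + -1·1 = -5
  a_6 = -1·-5 + -1·4 = 1
  a_7 = -1·1 + -1·-5 = 4
  a_8 = -1·4 + -1·1 = -5
  a_9 = -1·-5 + -1·4 = 1
  a_10 = -1·1 + -1·-5 = 4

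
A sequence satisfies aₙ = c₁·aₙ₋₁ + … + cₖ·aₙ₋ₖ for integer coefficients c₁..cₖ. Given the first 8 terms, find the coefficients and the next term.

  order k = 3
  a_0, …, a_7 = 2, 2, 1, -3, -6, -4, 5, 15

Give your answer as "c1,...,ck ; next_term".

  a_3 = 1·1 + -1·2 + -1·2 = -3
  a_4 = 1·-3 + -1·1 + -1·2 = -6
  a_5 = 1·-6 + -1·-3 + -1·1 = -4
  a_6 = 1·-4 + -1·-6 + -1·-3 = 5
  a_7 = 1·5 + -1·-4 + -1·-6 = 15
  a_8 = 1·15 + -1·5 + -1·-4 = 14

1,-1,-1 ; 14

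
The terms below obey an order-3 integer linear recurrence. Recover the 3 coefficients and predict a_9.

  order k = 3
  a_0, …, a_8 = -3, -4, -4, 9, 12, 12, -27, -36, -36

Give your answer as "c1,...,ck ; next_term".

0,0,-3 ; 81

  a_3 = 0·-4 + 0·-4 + -3·-3 = 9
  a_4 = 0·9 + 0·-4 + -3·-4 = 12
  a_5 = 0·12 + 0·9 + -3·-4 = 12
  a_6 = 0·12 + 0·12 + -3·9 = -27
  a_7 = 0·-27 + 0·12 + -3·12 = -36
  a_8 = 0·-36 + 0·-27 + -3·12 = -36
  a_9 = 0·-36 + 0·-36 + -3·-27 = 81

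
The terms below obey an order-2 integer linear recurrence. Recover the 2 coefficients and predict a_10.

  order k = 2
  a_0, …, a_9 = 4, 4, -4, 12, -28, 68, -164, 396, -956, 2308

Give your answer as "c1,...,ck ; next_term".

  a_2 = -2·4 + 1·4 = -4
  a_3 = -2·-4 + 1·4 = 12
  a_4 = -2·12 + 1·-4 = -28
  a_5 = -2·-28 + 1·12 = 68
  a_6 = -2·68 + 1·-28 = -164
  a_7 = -2·-164 + 1·68 = 396
  a_8 = -2·396 + 1·-164 = -956
  a_9 = -2·-956 + 1·396 = 2308
  a_10 = -2·2308 + 1·-956 = -5572

-2,1 ; -5572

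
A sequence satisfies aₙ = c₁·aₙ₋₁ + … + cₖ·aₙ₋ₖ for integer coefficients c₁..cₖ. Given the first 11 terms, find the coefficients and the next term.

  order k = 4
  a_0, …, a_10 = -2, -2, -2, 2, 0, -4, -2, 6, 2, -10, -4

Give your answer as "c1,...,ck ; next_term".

0,-1,0,1 ; 16

  a_4 = 0·2 + -1·-2 + 0·-2 + 1·-2 = 0
  a_5 = 0·0 + -1·2 + 0·-2 + 1·-2 = -4
  a_6 = 0·-4 + -1·0 + 0·2 + 1·-2 = -2
  a_7 = 0·-2 + -1·-4 + 0·0 + 1·2 = 6
  a_8 = 0·6 + -1·-2 + 0·-4 + 1·0 = 2
  a_9 = 0·2 + -1·6 + 0·-2 + 1·-4 = -10
  a_10 = 0·-10 + -1·2 + 0·6 + 1·-2 = -4
  a_11 = 0·-4 + -1·-10 + 0·2 + 1·6 = 16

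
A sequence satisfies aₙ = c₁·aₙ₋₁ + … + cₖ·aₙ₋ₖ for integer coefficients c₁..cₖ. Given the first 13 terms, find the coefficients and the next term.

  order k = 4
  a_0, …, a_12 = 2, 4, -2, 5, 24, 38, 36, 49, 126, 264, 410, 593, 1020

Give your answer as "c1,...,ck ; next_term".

2,-2,2,1 ; 1938

  a_4 = 2·5 + -2·-2 + 2·4 + 1·2 = 24
  a_5 = 2·24 + -2·5 + 2·-2 + 1·4 = 38
  a_6 = 2·38 + -2·24 + 2·5 + 1·-2 = 36
  a_7 = 2·36 + -2·38 + 2·24 + 1·5 = 49
  a_8 = 2·49 + -2·36 + 2·38 + 1·24 = 126
  a_9 = 2·126 + -2·49 + 2·36 + 1·38 = 264
  a_10 = 2·264 + -2·126 + 2·49 + 1·36 = 410
  a_11 = 2·410 + -2·264 + 2·126 + 1·49 = 593
  a_12 = 2·593 + -2·410 + 2·264 + 1·126 = 1020
  a_13 = 2·1020 + -2·593 + 2·410 + 1·264 = 1938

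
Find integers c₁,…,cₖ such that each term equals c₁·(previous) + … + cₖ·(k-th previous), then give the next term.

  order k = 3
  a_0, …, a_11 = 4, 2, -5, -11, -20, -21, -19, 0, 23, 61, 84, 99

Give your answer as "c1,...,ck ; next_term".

  a_3 = 1·-5 + 1·2 + -2·4 = -11
  a_4 = 1·-11 + 1·-5 + -2·2 = -20
  a_5 = 1·-20 + 1·-11 + -2·-5 = -21
  a_6 = 1·-21 + 1·-20 + -2·-11 = -19
  a_7 = 1·-19 + 1·-21 + -2·-20 = 0
  a_8 = 1·0 + 1·-19 + -2·-21 = 23
  a_9 = 1·23 + 1·0 + -2·-19 = 61
  a_10 = 1·61 + 1·23 + -2·0 = 84
  a_11 = 1·84 + 1·61 + -2·23 = 99
  a_12 = 1·99 + 1·84 + -2·61 = 61

1,1,-2 ; 61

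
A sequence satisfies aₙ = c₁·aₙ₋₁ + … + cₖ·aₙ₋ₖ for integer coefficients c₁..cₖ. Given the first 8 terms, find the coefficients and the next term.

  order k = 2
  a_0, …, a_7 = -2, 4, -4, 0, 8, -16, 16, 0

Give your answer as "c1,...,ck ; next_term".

  a_2 = -2·4 + -2·-2 = -4
  a_3 = -2·-4 + -2·4 = 0
  a_4 = -2·0 + -2·-4 = 8
  a_5 = -2·8 + -2·0 = -16
  a_6 = -2·-16 + -2·8 = 16
  a_7 = -2·16 + -2·-16 = 0
  a_8 = -2·0 + -2·16 = -32

-2,-2 ; -32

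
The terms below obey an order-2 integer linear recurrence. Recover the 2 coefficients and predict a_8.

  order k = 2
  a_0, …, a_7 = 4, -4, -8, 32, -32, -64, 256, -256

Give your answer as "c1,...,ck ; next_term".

-2,-4 ; -512

  a_2 = -2·-4 + -4·4 = -8
  a_3 = -2·-8 + -4·-4 = 32
  a_4 = -2·32 + -4·-8 = -32
  a_5 = -2·-32 + -4·32 = -64
  a_6 = -2·-64 + -4·-32 = 256
  a_7 = -2·256 + -4·-64 = -256
  a_8 = -2·-256 + -4·256 = -512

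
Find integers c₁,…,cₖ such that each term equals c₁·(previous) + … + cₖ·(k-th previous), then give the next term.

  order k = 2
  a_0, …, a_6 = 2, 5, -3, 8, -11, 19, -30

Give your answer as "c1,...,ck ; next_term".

  a_2 = -1·5 + 1·2 = -3
  a_3 = -1·-3 + 1·5 = 8
  a_4 = -1·8 + 1·-3 = -11
  a_5 = -1·-11 + 1·8 = 19
  a_6 = -1·19 + 1·-11 = -30
  a_7 = -1·-30 + 1·19 = 49

-1,1 ; 49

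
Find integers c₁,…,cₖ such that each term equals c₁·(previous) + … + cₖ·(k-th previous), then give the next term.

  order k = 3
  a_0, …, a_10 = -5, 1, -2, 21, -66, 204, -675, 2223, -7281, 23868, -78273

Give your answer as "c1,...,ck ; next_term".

-3,0,-3 ; 256662

  a_3 = -3·-2 + 0·1 + -3·-5 = 21
  a_4 = -3·21 + 0·-2 + -3·1 = -66
  a_5 = -3·-66 + 0·21 + -3·-2 = 204
  a_6 = -3·204 + 0·-66 + -3·21 = -675
  a_7 = -3·-675 + 0·204 + -3·-66 = 2223
  a_8 = -3·2223 + 0·-675 + -3·204 = -7281
  a_9 = -3·-7281 + 0·2223 + -3·-675 = 23868
  a_10 = -3·23868 + 0·-7281 + -3·2223 = -78273
  a_11 = -3·-78273 + 0·23868 + -3·-7281 = 256662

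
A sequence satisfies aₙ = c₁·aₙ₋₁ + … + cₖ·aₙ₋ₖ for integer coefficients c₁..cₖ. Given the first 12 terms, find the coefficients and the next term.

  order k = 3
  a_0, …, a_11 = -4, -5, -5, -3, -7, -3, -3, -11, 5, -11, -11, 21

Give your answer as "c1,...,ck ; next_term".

  a_3 = -1·-5 + 0·-5 + 2·-4 = -3
  a_4 = -1·-3 + 0·-5 + 2·-5 = -7
  a_5 = -1·-7 + 0·-3 + 2·-5 = -3
  a_6 = -1·-3 + 0·-7 + 2·-3 = -3
  a_7 = -1·-3 + 0·-3 + 2·-7 = -11
  a_8 = -1·-11 + 0·-3 + 2·-3 = 5
  a_9 = -1·5 + 0·-11 + 2·-3 = -11
  a_10 = -1·-11 + 0·5 + 2·-11 = -11
  a_11 = -1·-11 + 0·-11 + 2·5 = 21
  a_12 = -1·21 + 0·-11 + 2·-11 = -43

-1,0,2 ; -43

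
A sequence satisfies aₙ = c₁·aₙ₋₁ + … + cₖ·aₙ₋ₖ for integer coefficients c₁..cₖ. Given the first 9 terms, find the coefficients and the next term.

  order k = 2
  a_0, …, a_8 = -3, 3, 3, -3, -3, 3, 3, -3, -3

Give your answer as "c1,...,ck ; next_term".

0,-1 ; 3

  a_2 = 0·3 + -1·-3 = 3
  a_3 = 0·3 + -1·3 = -3
  a_4 = 0·-3 + -1·3 = -3
  a_5 = 0·-3 + -1·-3 = 3
  a_6 = 0·3 + -1·-3 = 3
  a_7 = 0·3 + -1·3 = -3
  a_8 = 0·-3 + -1·3 = -3
  a_9 = 0·-3 + -1·-3 = 3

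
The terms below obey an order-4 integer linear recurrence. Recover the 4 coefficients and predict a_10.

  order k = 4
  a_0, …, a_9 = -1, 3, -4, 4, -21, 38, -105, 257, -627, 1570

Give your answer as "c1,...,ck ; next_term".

-1,3,-2,-1 ; -3860

  a_4 = -1·4 + 3·-4 + -2·3 + -1·-1 = -21
  a_5 = -1·-21 + 3·4 + -2·-4 + -1·3 = 38
  a_6 = -1·38 + 3·-21 + -2·4 + -1·-4 = -105
  a_7 = -1·-105 + 3·38 + -2·-21 + -1·4 = 257
  a_8 = -1·257 + 3·-105 + -2·38 + -1·-21 = -627
  a_9 = -1·-627 + 3·257 + -2·-105 + -1·38 = 1570
  a_10 = -1·1570 + 3·-627 + -2·257 + -1·-105 = -3860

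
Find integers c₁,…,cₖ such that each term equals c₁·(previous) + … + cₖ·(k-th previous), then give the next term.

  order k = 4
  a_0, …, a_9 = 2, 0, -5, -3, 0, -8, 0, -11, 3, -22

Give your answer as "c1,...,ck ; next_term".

  a_4 = -1·-3 + 1·-5 + 1·0 + 1·2 = 0
  a_5 = -1·0 + 1·-3 + 1·-5 + 1·0 = -8
  a_6 = -1·-8 + 1·0 + 1·-3 + 1·-5 = 0
  a_7 = -1·0 + 1·-8 + 1·0 + 1·-3 = -11
  a_8 = -1·-11 + 1·0 + 1·-8 + 1·0 = 3
  a_9 = -1·3 + 1·-11 + 1·0 + 1·-8 = -22
  a_10 = -1·-22 + 1·3 + 1·-11 + 1·0 = 14

-1,1,1,1 ; 14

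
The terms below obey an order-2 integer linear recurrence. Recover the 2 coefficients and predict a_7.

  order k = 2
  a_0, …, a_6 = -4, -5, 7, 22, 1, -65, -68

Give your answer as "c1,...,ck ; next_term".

1,-3 ; 127

  a_2 = 1·-5 + -3·-4 = 7
  a_3 = 1·7 + -3·-5 = 22
  a_4 = 1·22 + -3·7 = 1
  a_5 = 1·1 + -3·22 = -65
  a_6 = 1·-65 + -3·1 = -68
  a_7 = 1·-68 + -3·-65 = 127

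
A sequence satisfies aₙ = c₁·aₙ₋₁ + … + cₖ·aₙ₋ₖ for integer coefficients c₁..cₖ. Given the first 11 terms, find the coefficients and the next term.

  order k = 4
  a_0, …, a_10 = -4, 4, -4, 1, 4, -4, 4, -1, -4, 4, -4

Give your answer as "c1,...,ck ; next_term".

  a_4 = 0·1 + 0·-4 + 0·4 + -1·-4 = 4
  a_5 = 0·4 + 0·1 + 0·-4 + -1·4 = -4
  a_6 = 0·-4 + 0·4 + 0·1 + -1·-4 = 4
  a_7 = 0·4 + 0·-4 + 0·4 + -1·1 = -1
  a_8 = 0·-1 + 0·4 + 0·-4 + -1·4 = -4
  a_9 = 0·-4 + 0·-1 + 0·4 + -1·-4 = 4
  a_10 = 0·4 + 0·-4 + 0·-1 + -1·4 = -4
  a_11 = 0·-4 + 0·4 + 0·-4 + -1·-1 = 1

0,0,0,-1 ; 1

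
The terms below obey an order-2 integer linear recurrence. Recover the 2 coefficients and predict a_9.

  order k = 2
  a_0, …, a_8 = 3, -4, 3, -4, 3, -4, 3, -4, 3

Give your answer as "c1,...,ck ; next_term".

  a_2 = 0·-4 + 1·3 = 3
  a_3 = 0·3 + 1·-4 = -4
  a_4 = 0·-4 + 1·3 = 3
  a_5 = 0·3 + 1·-4 = -4
  a_6 = 0·-4 + 1·3 = 3
  a_7 = 0·3 + 1·-4 = -4
  a_8 = 0·-4 + 1·3 = 3
  a_9 = 0·3 + 1·-4 = -4

0,1 ; -4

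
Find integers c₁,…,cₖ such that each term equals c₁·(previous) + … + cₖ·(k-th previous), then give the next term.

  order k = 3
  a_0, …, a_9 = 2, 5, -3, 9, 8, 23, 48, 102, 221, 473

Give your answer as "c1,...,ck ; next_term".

1,2,1 ; 1017

  a_3 = 1·-3 + 2·5 + 1·2 = 9
  a_4 = 1·9 + 2·-3 + 1·5 = 8
  a_5 = 1·8 + 2·9 + 1·-3 = 23
  a_6 = 1·23 + 2·8 + 1·9 = 48
  a_7 = 1·48 + 2·23 + 1·8 = 102
  a_8 = 1·102 + 2·48 + 1·23 = 221
  a_9 = 1·221 + 2·102 + 1·48 = 473
  a_10 = 1·473 + 2·221 + 1·102 = 1017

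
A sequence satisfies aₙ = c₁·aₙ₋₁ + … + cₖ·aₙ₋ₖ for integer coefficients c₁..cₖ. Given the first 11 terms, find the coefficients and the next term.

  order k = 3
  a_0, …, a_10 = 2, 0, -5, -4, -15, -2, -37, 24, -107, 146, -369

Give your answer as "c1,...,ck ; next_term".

  a_3 = 0·-5 + 3·0 + -2·2 = -4
  a_4 = 0·-4 + 3·-5 + -2·0 = -15
  a_5 = 0·-15 + 3·-4 + -2·-5 = -2
  a_6 = 0·-2 + 3·-15 + -2·-4 = -37
  a_7 = 0·-37 + 3·-2 + -2·-15 = 24
  a_8 = 0·24 + 3·-37 + -2·-2 = -107
  a_9 = 0·-107 + 3·24 + -2·-37 = 146
  a_10 = 0·146 + 3·-107 + -2·24 = -369
  a_11 = 0·-369 + 3·146 + -2·-107 = 652

0,3,-2 ; 652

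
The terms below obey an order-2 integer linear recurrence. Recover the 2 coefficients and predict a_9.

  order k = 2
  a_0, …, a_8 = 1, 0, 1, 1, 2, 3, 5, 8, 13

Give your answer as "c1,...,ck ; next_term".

1,1 ; 21

  a_2 = 1·0 + 1·1 = 1
  a_3 = 1·1 + 1·0 = 1
  a_4 = 1·1 + 1·1 = 2
  a_5 = 1·2 + 1·1 = 3
  a_6 = 1·3 + 1·2 = 5
  a_7 = 1·5 + 1·3 = 8
  a_8 = 1·8 + 1·5 = 13
  a_9 = 1·13 + 1·8 = 21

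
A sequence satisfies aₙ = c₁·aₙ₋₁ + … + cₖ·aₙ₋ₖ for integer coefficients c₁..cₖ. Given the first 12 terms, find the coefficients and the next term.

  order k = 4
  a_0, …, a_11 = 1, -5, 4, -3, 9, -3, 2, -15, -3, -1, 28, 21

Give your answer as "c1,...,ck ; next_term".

  a_4 = 0·-3 + 0·4 + -2·-5 + -1·1 = 9
  a_5 = 0·9 + 0·-3 + -2·4 + -1·-5 = -3
  a_6 = 0·-3 + 0·9 + -2·-3 + -1·4 = 2
  a_7 = 0·2 + 0·-3 + -2·9 + -1·-3 = -15
  a_8 = 0·-15 + 0·2 + -2·-3 + -1·9 = -3
  a_9 = 0·-3 + 0·-15 + -2·2 + -1·-3 = -1
  a_10 = 0·-1 + 0·-3 + -2·-15 + -1·2 = 28
  a_11 = 0·28 + 0·-1 + -2·-3 + -1·-15 = 21
  a_12 = 0·21 + 0·28 + -2·-1 + -1·-3 = 5

0,0,-2,-1 ; 5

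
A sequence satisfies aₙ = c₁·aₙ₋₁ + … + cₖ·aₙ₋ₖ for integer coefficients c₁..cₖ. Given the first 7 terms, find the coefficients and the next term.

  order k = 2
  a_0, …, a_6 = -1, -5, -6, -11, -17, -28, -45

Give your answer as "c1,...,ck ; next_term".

1,1 ; -73

  a_2 = 1·-5 + 1·-1 = -6
  a_3 = 1·-6 + 1·-5 = -11
  a_4 = 1·-11 + 1·-6 = -17
  a_5 = 1·-17 + 1·-11 = -28
  a_6 = 1·-28 + 1·-17 = -45
  a_7 = 1·-45 + 1·-28 = -73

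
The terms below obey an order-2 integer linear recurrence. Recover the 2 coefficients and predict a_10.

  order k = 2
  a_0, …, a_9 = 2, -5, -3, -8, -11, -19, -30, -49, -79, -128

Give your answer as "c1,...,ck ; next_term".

1,1 ; -207

  a_2 = 1·-5 + 1·2 = -3
  a_3 = 1·-3 + 1·-5 = -8
  a_4 = 1·-8 + 1·-3 = -11
  a_5 = 1·-11 + 1·-8 = -19
  a_6 = 1·-19 + 1·-11 = -30
  a_7 = 1·-30 + 1·-19 = -49
  a_8 = 1·-49 + 1·-30 = -79
  a_9 = 1·-79 + 1·-49 = -128
  a_10 = 1·-128 + 1·-79 = -207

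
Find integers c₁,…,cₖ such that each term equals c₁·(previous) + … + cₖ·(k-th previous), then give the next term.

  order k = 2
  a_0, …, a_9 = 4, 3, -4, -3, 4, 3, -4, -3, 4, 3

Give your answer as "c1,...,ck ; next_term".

0,-1 ; -4

  a_2 = 0·3 + -1·4 = -4
  a_3 = 0·-4 + -1·3 = -3
  a_4 = 0·-3 + -1·-4 = 4
  a_5 = 0·4 + -1·-3 = 3
  a_6 = 0·3 + -1·4 = -4
  a_7 = 0·-4 + -1·3 = -3
  a_8 = 0·-3 + -1·-4 = 4
  a_9 = 0·4 + -1·-3 = 3
  a_10 = 0·3 + -1·4 = -4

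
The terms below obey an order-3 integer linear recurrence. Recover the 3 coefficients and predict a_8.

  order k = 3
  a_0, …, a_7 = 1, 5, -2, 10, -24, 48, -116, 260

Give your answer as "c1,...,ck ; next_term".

  a_3 = -1·-2 + 2·5 + -2·1 = 10
  a_4 = -1·10 + 2·-2 + -2·5 = -24
  a_5 = -1·-24 + 2·10 + -2·-2 = 48
  a_6 = -1·48 + 2·-24 + -2·10 = -116
  a_7 = -1·-116 + 2·48 + -2·-24 = 260
  a_8 = -1·260 + 2·-116 + -2·48 = -588

-1,2,-2 ; -588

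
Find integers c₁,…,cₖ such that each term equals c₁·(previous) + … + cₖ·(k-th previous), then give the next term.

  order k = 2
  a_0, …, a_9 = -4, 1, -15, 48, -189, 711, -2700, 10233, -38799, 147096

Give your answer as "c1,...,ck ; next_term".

  a_2 = -3·1 + 3·-4 = -15
  a_3 = -3·-15 + 3·1 = 48
  a_4 = -3·48 + 3·-15 = -189
  a_5 = -3·-189 + 3·48 = 711
  a_6 = -3·711 + 3·-189 = -2700
  a_7 = -3·-2700 + 3·711 = 10233
  a_8 = -3·10233 + 3·-2700 = -38799
  a_9 = -3·-38799 + 3·10233 = 147096
  a_10 = -3·147096 + 3·-38799 = -557685

-3,3 ; -557685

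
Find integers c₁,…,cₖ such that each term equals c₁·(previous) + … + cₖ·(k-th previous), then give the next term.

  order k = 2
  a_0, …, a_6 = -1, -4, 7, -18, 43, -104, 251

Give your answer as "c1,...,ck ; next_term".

-2,1 ; -606

  a_2 = -2·-4 + 1·-1 = 7
  a_3 = -2·7 + 1·-4 = -18
  a_4 = -2·-18 + 1·7 = 43
  a_5 = -2·43 + 1·-18 = -104
  a_6 = -2·-104 + 1·43 = 251
  a_7 = -2·251 + 1·-104 = -606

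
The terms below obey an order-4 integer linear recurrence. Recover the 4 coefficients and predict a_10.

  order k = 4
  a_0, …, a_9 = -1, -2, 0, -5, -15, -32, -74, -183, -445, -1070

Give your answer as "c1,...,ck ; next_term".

  a_4 = 2·-5 + 0·0 + 2·-2 + 1·-1 = -15
  a_5 = 2·-15 + 0·-5 + 2·0 + 1·-2 = -32
  a_6 = 2·-32 + 0·-15 + 2·-5 + 1·0 = -74
  a_7 = 2·-74 + 0·-32 + 2·-15 + 1·-5 = -183
  a_8 = 2·-183 + 0·-74 + 2·-32 + 1·-15 = -445
  a_9 = 2·-445 + 0·-183 + 2·-74 + 1·-32 = -1070
  a_10 = 2·-1070 + 0·-445 + 2·-183 + 1·-74 = -2580

2,0,2,1 ; -2580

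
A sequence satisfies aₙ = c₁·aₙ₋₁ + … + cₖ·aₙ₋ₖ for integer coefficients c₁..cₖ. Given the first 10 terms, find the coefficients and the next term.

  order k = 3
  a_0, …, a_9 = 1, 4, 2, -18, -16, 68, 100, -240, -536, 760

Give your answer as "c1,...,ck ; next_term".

0,-4,-2 ; 2624

  a_3 = 0·2 + -4·4 + -2·1 = -18
  a_4 = 0·-18 + -4·2 + -2·4 = -16
  a_5 = 0·-16 + -4·-18 + -2·2 = 68
  a_6 = 0·68 + -4·-16 + -2·-18 = 100
  a_7 = 0·100 + -4·68 + -2·-16 = -240
  a_8 = 0·-240 + -4·100 + -2·68 = -536
  a_9 = 0·-536 + -4·-240 + -2·100 = 760
  a_10 = 0·760 + -4·-536 + -2·-240 = 2624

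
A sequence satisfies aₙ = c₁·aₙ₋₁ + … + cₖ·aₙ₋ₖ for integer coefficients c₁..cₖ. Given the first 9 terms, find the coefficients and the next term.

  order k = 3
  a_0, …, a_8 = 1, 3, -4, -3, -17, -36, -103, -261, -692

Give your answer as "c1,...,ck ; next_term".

2,2,-1 ; -1803

  a_3 = 2·-4 + 2·3 + -1·1 = -3
  a_4 = 2·-3 + 2·-4 + -1·3 = -17
  a_5 = 2·-17 + 2·-3 + -1·-4 = -36
  a_6 = 2·-36 + 2·-17 + -1·-3 = -103
  a_7 = 2·-103 + 2·-36 + -1·-17 = -261
  a_8 = 2·-261 + 2·-103 + -1·-36 = -692
  a_9 = 2·-692 + 2·-261 + -1·-103 = -1803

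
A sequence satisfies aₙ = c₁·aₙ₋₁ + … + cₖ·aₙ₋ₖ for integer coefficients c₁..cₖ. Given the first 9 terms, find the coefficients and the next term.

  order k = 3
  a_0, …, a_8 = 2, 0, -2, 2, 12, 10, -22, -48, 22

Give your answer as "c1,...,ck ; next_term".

2,-4,3 ; 170

  a_3 = 2·-2 + -4·0 + 3·2 = 2
  a_4 = 2·2 + -4·-2 + 3·0 = 12
  a_5 = 2·12 + -4·2 + 3·-2 = 10
  a_6 = 2·10 + -4·12 + 3·2 = -22
  a_7 = 2·-22 + -4·10 + 3·12 = -48
  a_8 = 2·-48 + -4·-22 + 3·10 = 22
  a_9 = 2·22 + -4·-48 + 3·-22 = 170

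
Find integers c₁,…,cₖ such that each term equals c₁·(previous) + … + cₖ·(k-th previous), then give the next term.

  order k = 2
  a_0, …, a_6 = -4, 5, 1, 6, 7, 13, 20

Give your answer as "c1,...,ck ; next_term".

  a_2 = 1·5 + 1·-4 = 1
  a_3 = 1·1 + 1·5 = 6
  a_4 = 1·6 + 1·1 = 7
  a_5 = 1·7 + 1·6 = 13
  a_6 = 1·13 + 1·7 = 20
  a_7 = 1·20 + 1·13 = 33

1,1 ; 33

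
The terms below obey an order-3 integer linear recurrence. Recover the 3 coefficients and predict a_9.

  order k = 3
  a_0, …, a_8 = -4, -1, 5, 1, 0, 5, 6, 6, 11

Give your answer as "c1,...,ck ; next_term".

1,0,1 ; 17

  a_3 = 1·5 + 0·-1 + 1·-4 = 1
  a_4 = 1·1 + 0·5 + 1·-1 = 0
  a_5 = 1·0 + 0·1 + 1·5 = 5
  a_6 = 1·5 + 0·0 + 1·1 = 6
  a_7 = 1·6 + 0·5 + 1·0 = 6
  a_8 = 1·6 + 0·6 + 1·5 = 11
  a_9 = 1·11 + 0·6 + 1·6 = 17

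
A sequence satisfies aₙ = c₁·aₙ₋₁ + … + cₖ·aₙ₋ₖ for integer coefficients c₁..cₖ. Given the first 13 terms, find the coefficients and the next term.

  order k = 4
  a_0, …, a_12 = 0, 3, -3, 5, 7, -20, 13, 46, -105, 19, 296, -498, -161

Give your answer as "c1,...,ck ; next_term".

-1,-2,2,1 ; 1768

  a_4 = -1·5 + -2·-3 + 2·3 + 1·0 = 7
  a_5 = -1·7 + -2·5 + 2·-3 + 1·3 = -20
  a_6 = -1·-20 + -2·7 + 2·5 + 1·-3 = 13
  a_7 = -1·13 + -2·-20 + 2·7 + 1·5 = 46
  a_8 = -1·46 + -2·13 + 2·-20 + 1·7 = -105
  a_9 = -1·-105 + -2·46 + 2·13 + 1·-20 = 19
  a_10 = -1·19 + -2·-105 + 2·46 + 1·13 = 296
  a_11 = -1·296 + -2·19 + 2·-105 + 1·46 = -498
  a_12 = -1·-498 + -2·296 + 2·19 + 1·-105 = -161
  a_13 = -1·-161 + -2·-498 + 2·296 + 1·19 = 1768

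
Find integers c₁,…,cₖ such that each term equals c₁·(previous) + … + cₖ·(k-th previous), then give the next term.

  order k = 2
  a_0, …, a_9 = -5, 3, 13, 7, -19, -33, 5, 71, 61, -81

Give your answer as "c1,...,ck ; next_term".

1,-2 ; -203

  a_2 = 1·3 + -2·-5 = 13
  a_3 = 1·13 + -2·3 = 7
  a_4 = 1·7 + -2·13 = -19
  a_5 = 1·-19 + -2·7 = -33
  a_6 = 1·-33 + -2·-19 = 5
  a_7 = 1·5 + -2·-33 = 71
  a_8 = 1·71 + -2·5 = 61
  a_9 = 1·61 + -2·71 = -81
  a_10 = 1·-81 + -2·61 = -203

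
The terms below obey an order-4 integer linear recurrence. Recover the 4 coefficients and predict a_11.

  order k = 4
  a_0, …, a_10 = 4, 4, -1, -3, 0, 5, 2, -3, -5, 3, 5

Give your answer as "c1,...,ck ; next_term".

  a_4 = 0·-3 + 0·-1 + -1·4 + 1·4 = 0
  a_5 = 0·0 + 0·-3 + -1·-1 + 1·4 = 5
  a_6 = 0·5 + 0·0 + -1·-3 + 1·-1 = 2
  a_7 = 0·2 + 0·5 + -1·0 + 1·-3 = -3
  a_8 = 0·-3 + 0·2 + -1·5 + 1·0 = -5
  a_9 = 0·-5 + 0·-3 + -1·2 + 1·5 = 3
  a_10 = 0·3 + 0·-5 + -1·-3 + 1·2 = 5
  a_11 = 0·5 + 0·3 + -1·-5 + 1·-3 = 2

0,0,-1,1 ; 2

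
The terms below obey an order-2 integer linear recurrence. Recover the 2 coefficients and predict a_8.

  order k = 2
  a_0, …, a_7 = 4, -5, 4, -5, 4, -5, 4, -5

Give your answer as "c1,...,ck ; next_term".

0,1 ; 4

  a_2 = 0·-5 + 1·4 = 4
  a_3 = 0·4 + 1·-5 = -5
  a_4 = 0·-5 + 1·4 = 4
  a_5 = 0·4 + 1·-5 = -5
  a_6 = 0·-5 + 1·4 = 4
  a_7 = 0·4 + 1·-5 = -5
  a_8 = 0·-5 + 1·4 = 4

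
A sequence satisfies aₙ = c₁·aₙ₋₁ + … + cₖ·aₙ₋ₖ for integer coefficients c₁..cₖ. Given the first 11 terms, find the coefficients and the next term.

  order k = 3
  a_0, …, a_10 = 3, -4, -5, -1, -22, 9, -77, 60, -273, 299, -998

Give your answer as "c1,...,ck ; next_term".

  a_3 = -1·-5 + 3·-4 + 2·3 = -1
  a_4 = -1·-1 + 3·-5 + 2·-4 = -22
  a_5 = -1·-22 + 3·-1 + 2·-5 = 9
  a_6 = -1·9 + 3·-22 + 2·-1 = -77
  a_7 = -1·-77 + 3·9 + 2·-22 = 60
  a_8 = -1·60 + 3·-77 + 2·9 = -273
  a_9 = -1·-273 + 3·60 + 2·-77 = 299
  a_10 = -1·299 + 3·-273 + 2·60 = -998
  a_11 = -1·-998 + 3·299 + 2·-273 = 1349

-1,3,2 ; 1349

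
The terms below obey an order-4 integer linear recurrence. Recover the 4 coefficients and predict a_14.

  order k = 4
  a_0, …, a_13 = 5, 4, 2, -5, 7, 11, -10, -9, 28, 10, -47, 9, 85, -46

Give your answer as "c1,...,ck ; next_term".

0,-1,1,1 ; -123

  a_4 = 0·-5 + -1·2 + 1·4 + 1·5 = 7
  a_5 = 0·7 + -1·-5 + 1·2 + 1·4 = 11
  a_6 = 0·11 + -1·7 + 1·-5 + 1·2 = -10
  a_7 = 0·-10 + -1·11 + 1·7 + 1·-5 = -9
  a_8 = 0·-9 + -1·-10 + 1·11 + 1·7 = 28
  a_9 = 0·28 + -1·-9 + 1·-10 + 1·11 = 10
  a_10 = 0·10 + -1·28 + 1·-9 + 1·-10 = -47
  a_11 = 0·-47 + -1·10 + 1·28 + 1·-9 = 9
  a_12 = 0·9 + -1·-47 + 1·10 + 1·28 = 85
  a_13 = 0·85 + -1·9 + 1·-47 + 1·10 = -46
  a_14 = 0·-46 + -1·85 + 1·9 + 1·-47 = -123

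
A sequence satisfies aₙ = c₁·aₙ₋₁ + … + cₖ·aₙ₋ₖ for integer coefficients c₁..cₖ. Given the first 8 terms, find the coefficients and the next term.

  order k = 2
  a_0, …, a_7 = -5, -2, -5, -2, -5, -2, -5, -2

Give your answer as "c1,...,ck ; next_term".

  a_2 = 0·-2 + 1·-5 = -5
  a_3 = 0·-5 + 1·-2 = -2
  a_4 = 0·-2 + 1·-5 = -5
  a_5 = 0·-5 + 1·-2 = -2
  a_6 = 0·-2 + 1·-5 = -5
  a_7 = 0·-5 + 1·-2 = -2
  a_8 = 0·-2 + 1·-5 = -5

0,1 ; -5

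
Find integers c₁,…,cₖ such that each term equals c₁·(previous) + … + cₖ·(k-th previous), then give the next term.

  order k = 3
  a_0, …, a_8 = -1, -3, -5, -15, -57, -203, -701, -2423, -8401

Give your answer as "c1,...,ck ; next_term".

  a_3 = 4·-5 + -3·-3 + 4·-1 = -15
  a_4 = 4·-15 + -3·-5 + 4·-3 = -57
  a_5 = 4·-57 + -3·-15 + 4·-5 = -203
  a_6 = 4·-203 + -3·-57 + 4·-15 = -701
  a_7 = 4·-701 + -3·-203 + 4·-57 = -2423
  a_8 = 4·-2423 + -3·-701 + 4·-203 = -8401
  a_9 = 4·-8401 + -3·-2423 + 4·-701 = -29139

4,-3,4 ; -29139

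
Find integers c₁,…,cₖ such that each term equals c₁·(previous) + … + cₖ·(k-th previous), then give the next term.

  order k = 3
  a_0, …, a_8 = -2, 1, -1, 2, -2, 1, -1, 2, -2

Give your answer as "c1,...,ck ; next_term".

-1,-1,-1 ; 1

  a_3 = -1·-1 + -1·1 + -1·-2 = 2
  a_4 = -1·2 + -1·-1 + -1·1 = -2
  a_5 = -1·-2 + -1·2 + -1·-1 = 1
  a_6 = -1·1 + -1·-2 + -1·2 = -1
  a_7 = -1·-1 + -1·1 + -1·-2 = 2
  a_8 = -1·2 + -1·-1 + -1·1 = -2
  a_9 = -1·-2 + -1·2 + -1·-1 = 1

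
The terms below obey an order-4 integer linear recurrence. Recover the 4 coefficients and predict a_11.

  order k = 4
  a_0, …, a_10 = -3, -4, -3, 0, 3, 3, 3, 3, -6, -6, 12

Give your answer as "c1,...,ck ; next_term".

0,-2,3,-3 ; -15

  a_4 = 0·0 + -2·-3 + 3·-4 + -3·-3 = 3
  a_5 = 0·3 + -2·0 + 3·-3 + -3·-4 = 3
  a_6 = 0·3 + -2·3 + 3·0 + -3·-3 = 3
  a_7 = 0·3 + -2·3 + 3·3 + -3·0 = 3
  a_8 = 0·3 + -2·3 + 3·3 + -3·3 = -6
  a_9 = 0·-6 + -2·3 + 3·3 + -3·3 = -6
  a_10 = 0·-6 + -2·-6 + 3·3 + -3·3 = 12
  a_11 = 0·12 + -2·-6 + 3·-6 + -3·3 = -15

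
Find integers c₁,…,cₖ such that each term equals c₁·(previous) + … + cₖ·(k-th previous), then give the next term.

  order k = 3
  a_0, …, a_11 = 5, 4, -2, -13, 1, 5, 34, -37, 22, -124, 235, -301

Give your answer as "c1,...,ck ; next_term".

  a_3 = -1·-2 + 0·4 + -3·5 = -13
  a_4 = -1·-13 + 0·-2 + -3·4 = 1
  a_5 = -1·1 + 0·-13 + -3·-2 = 5
  a_6 = -1·5 + 0·1 + -3·-13 = 34
  a_7 = -1·34 + 0·5 + -3·1 = -37
  a_8 = -1·-37 + 0·34 + -3·5 = 22
  a_9 = -1·22 + 0·-37 + -3·34 = -124
  a_10 = -1·-124 + 0·22 + -3·-37 = 235
  a_11 = -1·235 + 0·-124 + -3·22 = -301
  a_12 = -1·-301 + 0·235 + -3·-124 = 673

-1,0,-3 ; 673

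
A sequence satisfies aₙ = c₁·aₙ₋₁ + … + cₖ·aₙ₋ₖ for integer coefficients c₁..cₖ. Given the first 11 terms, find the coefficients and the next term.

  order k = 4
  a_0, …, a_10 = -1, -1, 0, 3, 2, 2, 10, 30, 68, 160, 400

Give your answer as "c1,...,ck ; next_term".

2,0,2,2 ; 996

  a_4 = 2·3 + 0·0 + 2·-1 + 2·-1 = 2
  a_5 = 2·2 + 0·3 + 2·0 + 2·-1 = 2
  a_6 = 2·2 + 0·2 + 2·3 + 2·0 = 10
  a_7 = 2·10 + 0·2 + 2·2 + 2·3 = 30
  a_8 = 2·30 + 0·10 + 2·2 + 2·2 = 68
  a_9 = 2·68 + 0·30 + 2·10 + 2·2 = 160
  a_10 = 2·160 + 0·68 + 2·30 + 2·10 = 400
  a_11 = 2·400 + 0·160 + 2·68 + 2·30 = 996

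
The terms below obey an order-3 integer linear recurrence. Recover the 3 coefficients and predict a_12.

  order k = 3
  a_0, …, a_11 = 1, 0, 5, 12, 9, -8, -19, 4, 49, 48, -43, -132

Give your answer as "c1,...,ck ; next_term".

2,-3,2 ; -39

  a_3 = 2·5 + -3·0 + 2·1 = 12
  a_4 = 2·12 + -3·5 + 2·0 = 9
  a_5 = 2·9 + -3·12 + 2·5 = -8
  a_6 = 2·-8 + -3·9 + 2·12 = -19
  a_7 = 2·-19 + -3·-8 + 2·9 = 4
  a_8 = 2·4 + -3·-19 + 2·-8 = 49
  a_9 = 2·49 + -3·4 + 2·-19 = 48
  a_10 = 2·48 + -3·49 + 2·4 = -43
  a_11 = 2·-43 + -3·48 + 2·49 = -132
  a_12 = 2·-132 + -3·-43 + 2·48 = -39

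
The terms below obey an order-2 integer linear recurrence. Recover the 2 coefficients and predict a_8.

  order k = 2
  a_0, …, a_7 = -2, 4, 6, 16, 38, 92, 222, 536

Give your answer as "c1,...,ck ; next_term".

  a_2 = 2·4 + 1·-2 = 6
  a_3 = 2·6 + 1·4 = 16
  a_4 = 2·16 + 1·6 = 38
  a_5 = 2·38 + 1·16 = 92
  a_6 = 2·92 + 1·38 = 222
  a_7 = 2·222 + 1·92 = 536
  a_8 = 2·536 + 1·222 = 1294

2,1 ; 1294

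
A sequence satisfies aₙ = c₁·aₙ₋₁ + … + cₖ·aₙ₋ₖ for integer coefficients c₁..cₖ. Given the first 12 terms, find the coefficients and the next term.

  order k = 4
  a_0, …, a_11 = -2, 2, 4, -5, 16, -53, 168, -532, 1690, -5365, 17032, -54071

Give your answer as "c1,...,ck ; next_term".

-2,3,-2,1 ; 171658

  a_4 = -2·-5 + 3·4 + -2·2 + 1·-2 = 16
  a_5 = -2·16 + 3·-5 + -2·4 + 1·2 = -53
  a_6 = -2·-53 + 3·16 + -2·-5 + 1·4 = 168
  a_7 = -2·168 + 3·-53 + -2·16 + 1·-5 = -532
  a_8 = -2·-532 + 3·168 + -2·-53 + 1·16 = 1690
  a_9 = -2·1690 + 3·-532 + -2·168 + 1·-53 = -5365
  a_10 = -2·-5365 + 3·1690 + -2·-532 + 1·168 = 17032
  a_11 = -2·17032 + 3·-5365 + -2·1690 + 1·-532 = -54071
  a_12 = -2·-54071 + 3·17032 + -2·-5365 + 1·1690 = 171658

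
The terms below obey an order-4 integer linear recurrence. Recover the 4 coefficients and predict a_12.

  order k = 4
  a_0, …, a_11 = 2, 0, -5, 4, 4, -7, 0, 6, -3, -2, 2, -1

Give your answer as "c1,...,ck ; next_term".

-1,-2,-1,-1 ; 2

  a_4 = -1·4 + -2·-5 + -1·0 + -1·2 = 4
  a_5 = -1·4 + -2·4 + -1·-5 + -1·0 = -7
  a_6 = -1·-7 + -2·4 + -1·4 + -1·-5 = 0
  a_7 = -1·0 + -2·-7 + -1·4 + -1·4 = 6
  a_8 = -1·6 + -2·0 + -1·-7 + -1·4 = -3
  a_9 = -1·-3 + -2·6 + -1·0 + -1·-7 = -2
  a_10 = -1·-2 + -2·-3 + -1·6 + -1·0 = 2
  a_11 = -1·2 + -2·-2 + -1·-3 + -1·6 = -1
  a_12 = -1·-1 + -2·2 + -1·-2 + -1·-3 = 2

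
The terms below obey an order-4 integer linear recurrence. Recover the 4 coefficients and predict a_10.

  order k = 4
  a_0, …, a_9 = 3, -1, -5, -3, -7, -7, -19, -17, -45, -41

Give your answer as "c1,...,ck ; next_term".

0,2,0,1 ; -109

  a_4 = 0·-3 + 2·-5 + 0·-1 + 1·3 = -7
  a_5 = 0·-7 + 2·-3 + 0·-5 + 1·-1 = -7
  a_6 = 0·-7 + 2·-7 + 0·-3 + 1·-5 = -19
  a_7 = 0·-19 + 2·-7 + 0·-7 + 1·-3 = -17
  a_8 = 0·-17 + 2·-19 + 0·-7 + 1·-7 = -45
  a_9 = 0·-45 + 2·-17 + 0·-19 + 1·-7 = -41
  a_10 = 0·-41 + 2·-45 + 0·-17 + 1·-19 = -109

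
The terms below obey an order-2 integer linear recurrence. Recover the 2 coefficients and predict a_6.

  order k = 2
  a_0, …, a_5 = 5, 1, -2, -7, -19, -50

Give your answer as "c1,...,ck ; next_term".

3,-1 ; -131

  a_2 = 3·1 + -1·5 = -2
  a_3 = 3·-2 + -1·1 = -7
  a_4 = 3·-7 + -1·-2 = -19
  a_5 = 3·-19 + -1·-7 = -50
  a_6 = 3·-50 + -1·-19 = -131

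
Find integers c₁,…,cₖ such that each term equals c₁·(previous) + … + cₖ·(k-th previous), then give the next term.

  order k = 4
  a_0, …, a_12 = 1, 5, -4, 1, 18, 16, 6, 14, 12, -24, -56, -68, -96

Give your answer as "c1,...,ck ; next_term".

  a_4 = 2·1 + -2·-4 + 2·5 + -2·1 = 18
  a_5 = 2·18 + -2·1 + 2·-4 + -2·5 = 16
  a_6 = 2·16 + -2·18 + 2·1 + -2·-4 = 6
  a_7 = 2·6 + -2·16 + 2·18 + -2·1 = 14
  a_8 = 2·14 + -2·6 + 2·16 + -2·18 = 12
  a_9 = 2·12 + -2·14 + 2·6 + -2·16 = -24
  a_10 = 2·-24 + -2·12 + 2·14 + -2·6 = -56
  a_11 = 2·-56 + -2·-24 + 2·12 + -2·14 = -68
  a_12 = 2·-68 + -2·-56 + 2·-24 + -2·12 = -96
  a_13 = 2·-96 + -2·-68 + 2·-56 + -2·-24 = -120

2,-2,2,-2 ; -120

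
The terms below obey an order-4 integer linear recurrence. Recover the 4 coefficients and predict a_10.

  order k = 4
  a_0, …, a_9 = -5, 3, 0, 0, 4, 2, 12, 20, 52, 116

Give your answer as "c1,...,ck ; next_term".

  a_4 = 2·0 + 2·0 + -2·3 + -2·-5 = 4
  a_5 = 2·4 + 2·0 + -2·0 + -2·3 = 2
  a_6 = 2·2 + 2·4 + -2·0 + -2·0 = 12
  a_7 = 2·12 + 2·2 + -2·4 + -2·0 = 20
  a_8 = 2·20 + 2·12 + -2·2 + -2·4 = 52
  a_9 = 2·52 + 2·20 + -2·12 + -2·2 = 116
  a_10 = 2·116 + 2·52 + -2·20 + -2·12 = 272

2,2,-2,-2 ; 272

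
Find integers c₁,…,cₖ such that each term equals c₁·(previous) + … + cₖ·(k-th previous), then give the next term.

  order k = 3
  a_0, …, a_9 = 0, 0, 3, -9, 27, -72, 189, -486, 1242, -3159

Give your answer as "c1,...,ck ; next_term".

-3,0,3 ; 8019

  a_3 = -3·3 + 0·0 + 3·0 = -9
  a_4 = -3·-9 + 0·3 + 3·0 = 27
  a_5 = -3·27 + 0·-9 + 3·3 = -72
  a_6 = -3·-72 + 0·27 + 3·-9 = 189
  a_7 = -3·189 + 0·-72 + 3·27 = -486
  a_8 = -3·-486 + 0·189 + 3·-72 = 1242
  a_9 = -3·1242 + 0·-486 + 3·189 = -3159
  a_10 = -3·-3159 + 0·1242 + 3·-486 = 8019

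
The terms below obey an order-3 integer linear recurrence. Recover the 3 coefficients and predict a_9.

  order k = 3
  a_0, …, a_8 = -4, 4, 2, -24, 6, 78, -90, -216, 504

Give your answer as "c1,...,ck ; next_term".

0,-3,3 ; 378

  a_3 = 0·2 + -3·4 + 3·-4 = -24
  a_4 = 0·-24 + -3·2 + 3·4 = 6
  a_5 = 0·6 + -3·-24 + 3·2 = 78
  a_6 = 0·78 + -3·6 + 3·-24 = -90
  a_7 = 0·-90 + -3·78 + 3·6 = -216
  a_8 = 0·-216 + -3·-90 + 3·78 = 504
  a_9 = 0·504 + -3·-216 + 3·-90 = 378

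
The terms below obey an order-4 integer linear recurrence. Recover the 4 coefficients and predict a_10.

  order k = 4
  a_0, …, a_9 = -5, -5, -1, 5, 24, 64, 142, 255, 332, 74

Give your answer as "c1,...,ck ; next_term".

4,-4,-3,3 ; -1371

  a_4 = 4·5 + -4·-1 + -3·-5 + 3·-5 = 24
  a_5 = 4·24 + -4·5 + -3·-1 + 3·-5 = 64
  a_6 = 4·64 + -4·24 + -3·5 + 3·-1 = 142
  a_7 = 4·142 + -4·64 + -3·24 + 3·5 = 255
  a_8 = 4·255 + -4·142 + -3·64 + 3·24 = 332
  a_9 = 4·332 + -4·255 + -3·142 + 3·64 = 74
  a_10 = 4·74 + -4·332 + -3·255 + 3·142 = -1371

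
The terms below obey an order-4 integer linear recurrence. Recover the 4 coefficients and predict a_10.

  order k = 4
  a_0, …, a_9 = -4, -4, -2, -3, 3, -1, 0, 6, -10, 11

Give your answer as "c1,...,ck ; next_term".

-1,0,1,-1 ; -5

  a_4 = -1·-3 + 0·-2 + 1·-4 + -1·-4 = 3
  a_5 = -1·3 + 0·-3 + 1·-2 + -1·-4 = -1
  a_6 = -1·-1 + 0·3 + 1·-3 + -1·-2 = 0
  a_7 = -1·0 + 0·-1 + 1·3 + -1·-3 = 6
  a_8 = -1·6 + 0·0 + 1·-1 + -1·3 = -10
  a_9 = -1·-10 + 0·6 + 1·0 + -1·-1 = 11
  a_10 = -1·11 + 0·-10 + 1·6 + -1·0 = -5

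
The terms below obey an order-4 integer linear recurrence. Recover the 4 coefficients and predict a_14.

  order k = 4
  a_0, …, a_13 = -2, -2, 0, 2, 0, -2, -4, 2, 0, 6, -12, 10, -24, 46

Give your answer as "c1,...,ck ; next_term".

0,1,-2,2 ; -68

  a_4 = 0·2 + 1·0 + -2·-2 + 2·-2 = 0
  a_5 = 0·0 + 1·2 + -2·0 + 2·-2 = -2
  a_6 = 0·-2 + 1·0 + -2·2 + 2·0 = -4
  a_7 = 0·-4 + 1·-2 + -2·0 + 2·2 = 2
  a_8 = 0·2 + 1·-4 + -2·-2 + 2·0 = 0
  a_9 = 0·0 + 1·2 + -2·-4 + 2·-2 = 6
  a_10 = 0·6 + 1·0 + -2·2 + 2·-4 = -12
  a_11 = 0·-12 + 1·6 + -2·0 + 2·2 = 10
  a_12 = 0·10 + 1·-12 + -2·6 + 2·0 = -24
  a_13 = 0·-24 + 1·10 + -2·-12 + 2·6 = 46
  a_14 = 0·46 + 1·-24 + -2·10 + 2·-12 = -68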